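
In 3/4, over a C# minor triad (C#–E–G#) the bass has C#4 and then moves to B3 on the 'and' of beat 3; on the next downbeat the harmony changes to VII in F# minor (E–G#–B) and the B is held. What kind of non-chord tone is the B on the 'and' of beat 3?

The harmony at that moment is C# minor triad (C#, E, G#); B3 is not a chord tone.
It is approached by step down from C#4 and then sustained as the same pitch into the next harmony.
Arriving early and becoming a chord tone when the harmony changes — an anticipation.

Anticipation.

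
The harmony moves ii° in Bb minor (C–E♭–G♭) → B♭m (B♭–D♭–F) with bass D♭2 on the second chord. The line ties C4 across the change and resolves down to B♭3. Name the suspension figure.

At the second chord the bass is D♭2. The suspended C4 lies a seventh above the bass; after resolving down by step to B♭3, the interval above the bass becomes a sixth.
Suspension figures are named by those two intervals: 7–6.

7–6 suspension.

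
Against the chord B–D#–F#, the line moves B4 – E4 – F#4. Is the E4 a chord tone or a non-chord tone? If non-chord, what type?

Non-chord tone — an appoggiatura.

The harmony at that moment is B major triad (B, D#, F#); E4 is not a chord tone.
It is approached by leap down from B4 and left by step up to F#4.
Leap in, step out — an appoggiatura.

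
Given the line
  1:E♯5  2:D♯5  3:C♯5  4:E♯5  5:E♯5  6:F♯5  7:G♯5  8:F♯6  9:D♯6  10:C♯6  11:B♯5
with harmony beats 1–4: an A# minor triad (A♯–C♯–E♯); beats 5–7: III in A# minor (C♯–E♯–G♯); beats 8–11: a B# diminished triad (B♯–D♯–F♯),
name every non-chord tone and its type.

The harmony at that moment is A♯ minor triad (A♯, C♯, E♯); D♯5 is not a chord tone.
It is approached by step down from E♯5 and left by step down to C♯5.
Step in, step out in the same direction — a passing tone.
The harmony at that moment is C♯ major triad (C♯, E♯, G♯); F♯5 is not a chord tone.
It is approached by step up from E♯5 and left by step up to G♯5.
Step in, step out in the same direction — a passing tone.
The harmony at that moment is B♯ diminished triad (B♯, D♯, F♯); C♯6 is not a chord tone.
It is approached by step down from D♯6 and left by step down to B♯5.
Step in, step out in the same direction — a passing tone.

D♯5 (beat 2) — passing tone; F♯5 (beat 6) — passing tone; C♯6 (beat 10) — passing tone.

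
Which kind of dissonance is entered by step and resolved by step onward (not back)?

Approach: by step. Departure: by step, continuing in the same direction.
Stepwise on both sides with no change of direction means the note fills in the space between two different chord tones — a passing tone. (Had it turned back to its starting note it would be a neighbor tone instead.)

Passing tone.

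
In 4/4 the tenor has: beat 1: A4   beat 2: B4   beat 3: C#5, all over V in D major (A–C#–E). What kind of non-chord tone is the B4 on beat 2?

The harmony at that moment is A major triad (A, C#, E); B4 is not a chord tone.
It is approached by step up from A4 and left by step up to C#5.
Step in, step out in the same direction — a passing tone.

Passing tone.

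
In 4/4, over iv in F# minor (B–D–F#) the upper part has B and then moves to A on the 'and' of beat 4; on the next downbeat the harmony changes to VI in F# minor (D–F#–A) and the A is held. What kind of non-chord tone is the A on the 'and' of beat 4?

Anticipation.

The harmony at that moment is B minor triad (B, D, F#); A is not a chord tone.
It is approached by step down from B and then sustained as the same pitch into the next harmony.
Arriving early and becoming a chord tone when the harmony changes — an anticipation.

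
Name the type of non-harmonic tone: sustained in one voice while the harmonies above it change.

Approach: none. Departure: none — a single pitch is sustained while the chords change around it, passing through harmonies that do not contain it.
No melodic motion at all; the dissonance is created entirely by the moving harmonies against the stationary note — a pedal tone (pedal point).

Pedal tone.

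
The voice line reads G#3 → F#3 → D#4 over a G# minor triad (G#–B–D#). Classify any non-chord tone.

The harmony at that moment is G# minor triad (G#, B, D#); F#3 is not a chord tone.
It is approached by step down from G#3 and left by leap up to D#4.
Step in, leap out — an escape tone.

F#3 is an escape tone.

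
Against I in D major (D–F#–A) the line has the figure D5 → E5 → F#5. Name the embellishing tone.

E5 is a passing tone.

The harmony at that moment is D major triad (D, F#, A); E5 is not a chord tone.
It is approached by step up from D5 and left by step up to F#5.
Step in, step out in the same direction — a passing tone.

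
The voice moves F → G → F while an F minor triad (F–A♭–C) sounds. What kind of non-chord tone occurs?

G is a neighbor tone.

The harmony at that moment is F minor triad (F, A♭, C); G is not a chord tone.
It is approached by step up from F and left by step down to F.
Step away and step back to the same note — a neighbor tone (upper neighbor).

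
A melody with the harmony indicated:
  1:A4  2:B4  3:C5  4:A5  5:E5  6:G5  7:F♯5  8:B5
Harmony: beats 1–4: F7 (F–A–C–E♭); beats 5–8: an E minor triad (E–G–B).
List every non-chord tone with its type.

B4 (beat 2) — passing tone; F♯5 (beat 7) — escape tone.

The harmony at that moment is F dominant seventh chord (F, A, C, E♭); B4 is not a chord tone.
It is approached by step up from A4 and left by step up to C5.
Step in, step out in the same direction — a passing tone.
The harmony at that moment is E minor triad (E, G, B); F♯5 is not a chord tone.
It is approached by step down from G5 and left by leap up to B5.
Step in, leap out — an escape tone.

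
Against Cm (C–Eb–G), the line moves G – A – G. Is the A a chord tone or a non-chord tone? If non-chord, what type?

The harmony at that moment is C minor triad (C, Eb, G); A is not a chord tone.
It is approached by step up from G and left by step down to G.
Step away and step back to the same note — a neighbor tone (upper neighbor).

Non-chord tone — a neighbor tone.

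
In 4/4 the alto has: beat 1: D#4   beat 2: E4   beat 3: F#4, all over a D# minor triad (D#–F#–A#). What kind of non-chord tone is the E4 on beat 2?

The harmony at that moment is D# minor triad (D#, F#, A#); E4 is not a chord tone.
It is approached by step up from D#4 and left by step up to F#4.
Step in, step out in the same direction — a passing tone.

Passing tone.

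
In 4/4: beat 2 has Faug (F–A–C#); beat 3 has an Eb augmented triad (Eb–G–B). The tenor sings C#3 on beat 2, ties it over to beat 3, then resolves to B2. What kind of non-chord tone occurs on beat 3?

Suspension.

The harmony at that moment is Eb augmented triad (Eb, G, B); C#3 is not a chord tone.
It is held over (the same pitch as the preceding C#3) and left by step down to B2.
Held over from the previous chord and resolving down by step — a suspension.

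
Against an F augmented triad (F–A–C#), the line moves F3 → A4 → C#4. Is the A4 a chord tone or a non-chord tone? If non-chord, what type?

F augmented triad contains F, A, C#; A is the third, so it is a chord tone.

Chord tone (the third of F augmented triad).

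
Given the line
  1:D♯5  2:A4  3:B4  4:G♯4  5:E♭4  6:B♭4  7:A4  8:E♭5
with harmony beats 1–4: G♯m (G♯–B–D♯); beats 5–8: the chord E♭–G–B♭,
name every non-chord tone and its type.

A4 (beat 2) — appoggiatura; A4 (beat 7) — escape tone.

The harmony at that moment is G♯ minor triad (G♯, B, D♯); A4 is not a chord tone.
It is approached by leap down from D♯5 and left by step up to B4.
Leap in, step out — an appoggiatura.
The harmony at that moment is E♭ major triad (E♭, G, B♭); A4 is not a chord tone.
It is approached by step down from B♭4 and left by leap up to E♭5.
Step in, leap out — an escape tone.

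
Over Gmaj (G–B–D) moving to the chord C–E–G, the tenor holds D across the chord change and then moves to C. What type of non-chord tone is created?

The harmony at that moment is C major triad (C, E, G); D is not a chord tone.
It is held over (the same pitch as the preceding D) and left by step down to C.
Held over from the previous chord and resolving down by step — a suspension.

D is a suspension.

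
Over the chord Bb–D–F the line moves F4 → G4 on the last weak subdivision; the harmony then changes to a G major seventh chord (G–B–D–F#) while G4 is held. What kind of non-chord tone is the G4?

G4 is an anticipation.

The harmony at that moment is Bb major triad (Bb, D, F); G4 is not a chord tone.
It is approached by step up from F4 and then sustained as the same pitch into the next harmony.
Arriving early and becoming a chord tone when the harmony changes — an anticipation.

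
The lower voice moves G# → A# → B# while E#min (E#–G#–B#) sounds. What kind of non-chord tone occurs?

The harmony at that moment is E# minor triad (E#, G#, B#); A# is not a chord tone.
It is approached by step up from G# and left by step up to B#.
Step in, step out in the same direction — a passing tone.

A# is a passing tone.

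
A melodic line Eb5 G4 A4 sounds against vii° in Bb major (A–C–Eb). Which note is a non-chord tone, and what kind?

G4 is an appoggiatura.

The harmony at that moment is A diminished triad (A, C, Eb); G4 is not a chord tone.
It is approached by leap down from Eb5 and left by step up to A4.
Leap in, step out — an appoggiatura.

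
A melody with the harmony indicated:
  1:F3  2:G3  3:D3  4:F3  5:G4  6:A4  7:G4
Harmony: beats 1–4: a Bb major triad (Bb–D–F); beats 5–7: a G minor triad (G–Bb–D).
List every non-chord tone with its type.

The harmony at that moment is Bb major triad (Bb, D, F); G3 is not a chord tone.
It is approached by step up from F3 and left by leap down to D3.
Step in, leap out — an escape tone.
The harmony at that moment is G minor triad (G, Bb, D); A4 is not a chord tone.
It is approached by step up from G4 and left by step down to G4.
Step away and step back to the same note — a neighbor tone (upper neighbor).

G3 (beat 2) — escape tone; A4 (beat 6) — neighbor tone.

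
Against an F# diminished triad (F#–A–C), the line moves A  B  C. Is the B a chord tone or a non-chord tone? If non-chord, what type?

The harmony at that moment is F# diminished triad (F#, A, C); B is not a chord tone.
It is approached by step up from A and left by step up to C.
Step in, step out in the same direction — a passing tone.

Non-chord tone — a passing tone.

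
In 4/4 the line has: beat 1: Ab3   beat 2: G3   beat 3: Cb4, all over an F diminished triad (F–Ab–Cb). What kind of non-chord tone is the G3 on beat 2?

The harmony at that moment is F diminished triad (F, Ab, Cb); G3 is not a chord tone.
It is approached by step down from Ab3 and left by leap up to Cb4.
Step in, leap out, on a weak beat — an escape tone.

Escape tone.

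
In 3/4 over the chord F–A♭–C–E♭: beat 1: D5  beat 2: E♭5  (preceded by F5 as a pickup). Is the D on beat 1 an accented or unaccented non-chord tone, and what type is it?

Accented appoggiatura.

The harmony at that moment is F minor seventh chord (F, A♭, C, E♭); D5 is not a chord tone.
It is approached by leap down from F5 and left by step up to E♭5.
Leap in, step out — an appoggiatura.
It falls on the downbeat, so it is accented.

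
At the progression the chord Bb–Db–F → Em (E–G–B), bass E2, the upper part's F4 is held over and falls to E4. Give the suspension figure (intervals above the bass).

9–8 suspension.

At the second chord the bass is E2. The suspended F4 lies a ninth above the bass; after resolving down by step to E4, the interval above the bass becomes an octave.
Suspension figures are named by those two intervals: 9–8.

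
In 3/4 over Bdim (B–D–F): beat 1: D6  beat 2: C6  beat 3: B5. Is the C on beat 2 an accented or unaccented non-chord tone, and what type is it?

Unaccented passing tone.

The harmony at that moment is B diminished triad (B, D, F); C6 is not a chord tone.
It is approached by step down from D6 and left by step down to B5.
Step in, step out in the same direction — a passing tone.
It falls on a weak beat, so it is unaccented.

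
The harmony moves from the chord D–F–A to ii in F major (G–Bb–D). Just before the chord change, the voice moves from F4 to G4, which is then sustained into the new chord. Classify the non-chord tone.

The harmony at that moment is D minor triad (D, F, A); G4 is not a chord tone.
It is approached by step up from F4 and then sustained as the same pitch into the next harmony.
Arriving early and becoming a chord tone when the harmony changes — an anticipation.

G4 is an anticipation.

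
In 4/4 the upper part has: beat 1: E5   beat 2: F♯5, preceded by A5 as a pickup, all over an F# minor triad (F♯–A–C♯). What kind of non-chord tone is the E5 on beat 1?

The harmony at that moment is F♯ minor triad (F♯, A, C♯); E5 is not a chord tone.
It is approached by leap down from A5 and left by step up to F♯5.
Leap in, step out, metrically accented — an appoggiatura.

Appoggiatura.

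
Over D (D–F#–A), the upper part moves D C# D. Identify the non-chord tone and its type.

C# is a neighbor tone.

The harmony at that moment is D major triad (D, F#, A); C# is not a chord tone.
It is approached by step down from D and left by step up to D.
Step away and step back to the same note — a neighbor tone (lower neighbor).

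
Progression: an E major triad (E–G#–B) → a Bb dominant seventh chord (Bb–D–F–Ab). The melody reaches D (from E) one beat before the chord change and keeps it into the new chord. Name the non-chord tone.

D is an anticipation.

The harmony at that moment is E major triad (E, G#, B); D is not a chord tone.
It is approached by step down from E and then sustained as the same pitch into the next harmony.
Arriving early and becoming a chord tone when the harmony changes — an anticipation.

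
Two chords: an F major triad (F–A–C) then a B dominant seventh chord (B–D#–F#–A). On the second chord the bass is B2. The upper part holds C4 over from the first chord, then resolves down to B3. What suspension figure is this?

9–8 suspension.

At the second chord the bass is B2. The suspended C4 lies a ninth above the bass; after resolving down by step to B3, the interval above the bass becomes an octave.
Suspension figures are named by those two intervals: 9–8.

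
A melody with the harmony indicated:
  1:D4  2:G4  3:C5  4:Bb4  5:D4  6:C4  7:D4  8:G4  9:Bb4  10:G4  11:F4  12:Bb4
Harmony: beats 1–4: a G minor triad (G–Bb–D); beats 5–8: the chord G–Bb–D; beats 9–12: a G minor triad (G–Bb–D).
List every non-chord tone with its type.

C5 (beat 3) — appoggiatura; C4 (beat 6) — neighbor tone; F4 (beat 11) — escape tone.

The harmony at that moment is G minor triad (G, Bb, D); C5 is not a chord tone.
It is approached by leap up from G4 and left by step down to Bb4.
Leap in, step out — an appoggiatura.
The harmony at that moment is G minor triad (G, Bb, D); C4 is not a chord tone.
It is approached by step down from D4 and left by step up to D4.
Step away and step back to the same note — a neighbor tone (lower neighbor).
The harmony at that moment is G minor triad (G, Bb, D); F4 is not a chord tone.
It is approached by step down from G4 and left by leap up to Bb4.
Step in, leap out — an escape tone.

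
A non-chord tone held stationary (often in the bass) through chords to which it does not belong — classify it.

Pedal tone.

Approach: none. Departure: none — a single pitch is sustained while the chords change around it, passing through harmonies that do not contain it.
No melodic motion at all; the dissonance is created entirely by the moving harmonies against the stationary note — a pedal tone (pedal point).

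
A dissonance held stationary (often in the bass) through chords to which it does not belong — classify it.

Approach: none. Departure: none — a single pitch is sustained while the chords change around it, passing through harmonies that do not contain it.
No melodic motion at all; the dissonance is created entirely by the moving harmonies against the stationary note — a pedal tone (pedal point).

Pedal tone.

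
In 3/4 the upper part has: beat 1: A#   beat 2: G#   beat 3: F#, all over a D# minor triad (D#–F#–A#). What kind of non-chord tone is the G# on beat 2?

Passing tone.

The harmony at that moment is D# minor triad (D#, F#, A#); G# is not a chord tone.
It is approached by step down from A# and left by step down to F#.
Step in, step out in the same direction — a passing tone.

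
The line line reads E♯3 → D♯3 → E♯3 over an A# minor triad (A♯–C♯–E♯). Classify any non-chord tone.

D♯3 is a neighbor tone.

The harmony at that moment is A♯ minor triad (A♯, C♯, E♯); D♯3 is not a chord tone.
It is approached by step down from E♯3 and left by step up to E♯3.
Step away and step back to the same note — a neighbor tone (lower neighbor).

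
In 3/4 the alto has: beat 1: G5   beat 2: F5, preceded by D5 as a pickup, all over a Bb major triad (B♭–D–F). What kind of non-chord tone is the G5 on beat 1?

Appoggiatura.

The harmony at that moment is B♭ major triad (B♭, D, F); G5 is not a chord tone.
It is approached by leap up from D5 and left by step down to F5.
Leap in, step out, metrically accented — an appoggiatura.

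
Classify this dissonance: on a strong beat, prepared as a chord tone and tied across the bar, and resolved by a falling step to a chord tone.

Approach: by preparation — the pitch is first a chord tone, then held (tied or repeated) while the harmony changes under it. Departure: down by step. Metric position: strong.
A prepared dissonance that resolves downward by step — a suspension. (The same figure resolving upward would be a retardation.)

Suspension.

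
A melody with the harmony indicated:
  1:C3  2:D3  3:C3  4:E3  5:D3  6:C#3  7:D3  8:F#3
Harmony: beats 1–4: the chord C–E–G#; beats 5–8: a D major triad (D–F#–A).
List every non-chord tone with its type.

D3 (beat 2) — neighbor tone; C#3 (beat 6) — neighbor tone.

The harmony at that moment is C augmented triad (C, E, G#); D3 is not a chord tone.
It is approached by step up from C3 and left by step down to C3.
Step away and step back to the same note — a neighbor tone (upper neighbor).
The harmony at that moment is D major triad (D, F#, A); C#3 is not a chord tone.
It is approached by step down from D3 and left by step up to D3.
Step away and step back to the same note — a neighbor tone (lower neighbor).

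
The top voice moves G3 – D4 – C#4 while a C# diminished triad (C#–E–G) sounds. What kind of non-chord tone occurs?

The harmony at that moment is C# diminished triad (C#, E, G); D4 is not a chord tone.
It is approached by leap up from G3 and left by step down to C#4.
Leap in, step out — an appoggiatura.

D4 is an appoggiatura.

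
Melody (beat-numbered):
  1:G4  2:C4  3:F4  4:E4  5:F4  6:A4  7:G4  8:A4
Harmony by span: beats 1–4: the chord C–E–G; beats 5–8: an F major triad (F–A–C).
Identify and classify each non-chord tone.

The harmony at that moment is C major triad (C, E, G); F4 is not a chord tone.
It is approached by leap up from C4 and left by step down to E4.
Leap in, step out — an appoggiatura.
The harmony at that moment is F major triad (F, A, C); G4 is not a chord tone.
It is approached by step down from A4 and left by step up to A4.
Step away and step back to the same note — a neighbor tone (lower neighbor).

F4 (beat 3) — appoggiatura; G4 (beat 7) — neighbor tone.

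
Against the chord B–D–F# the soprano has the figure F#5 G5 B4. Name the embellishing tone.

The harmony at that moment is B minor triad (B, D, F#); G5 is not a chord tone.
It is approached by step up from F#5 and left by leap down to B4.
Step in, leap out — an escape tone.

G5 is an escape tone.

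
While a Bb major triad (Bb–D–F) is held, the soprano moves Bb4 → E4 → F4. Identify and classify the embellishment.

E4 is an appoggiatura.

The harmony at that moment is Bb major triad (Bb, D, F); E4 is not a chord tone.
It is approached by leap down from Bb4 and left by step up to F4.
Leap in, step out — an appoggiatura.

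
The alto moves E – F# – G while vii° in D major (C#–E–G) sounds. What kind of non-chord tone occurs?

The harmony at that moment is C# diminished triad (C#, E, G); F# is not a chord tone.
It is approached by step up from E and left by step up to G.
Step in, step out in the same direction — a passing tone.

F# is a passing tone.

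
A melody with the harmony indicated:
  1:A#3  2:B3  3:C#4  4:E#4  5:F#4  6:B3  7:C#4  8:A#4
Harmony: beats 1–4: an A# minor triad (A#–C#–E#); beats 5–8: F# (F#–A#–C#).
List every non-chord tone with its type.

The harmony at that moment is A# minor triad (A#, C#, E#); B3 is not a chord tone.
It is approached by step up from A#3 and left by step up to C#4.
Step in, step out in the same direction — a passing tone.
The harmony at that moment is F# major triad (F#, A#, C#); B3 is not a chord tone.
It is approached by leap down from F#4 and left by step up to C#4.
Leap in, step out — an appoggiatura.

B3 (beat 2) — passing tone; B3 (beat 6) — appoggiatura.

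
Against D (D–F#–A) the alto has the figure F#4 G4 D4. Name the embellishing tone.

G4 is an escape tone.

The harmony at that moment is D major triad (D, F#, A); G4 is not a chord tone.
It is approached by step up from F#4 and left by leap down to D4.
Step in, leap out — an escape tone.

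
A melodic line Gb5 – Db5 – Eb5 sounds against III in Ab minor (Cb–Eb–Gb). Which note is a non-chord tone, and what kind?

The harmony at that moment is Cb major triad (Cb, Eb, Gb); Db5 is not a chord tone.
It is approached by leap down from Gb5 and left by step up to Eb5.
Leap in, step out — an appoggiatura.

Db5 is an appoggiatura.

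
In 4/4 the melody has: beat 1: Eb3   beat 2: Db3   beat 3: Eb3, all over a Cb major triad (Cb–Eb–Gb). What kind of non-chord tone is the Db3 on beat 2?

Lower neighbor tone.

The harmony at that moment is Cb major triad (Cb, Eb, Gb); Db3 is not a chord tone.
It is approached by step down from Eb3 and left by step up to Eb3.
Step away and step back to the same note — a neighbor tone (lower neighbor).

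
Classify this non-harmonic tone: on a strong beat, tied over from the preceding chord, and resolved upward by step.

Retardation.

Approach: by preparation — the pitch is first a chord tone, then held (tied or repeated) while the harmony changes under it. Departure: up by step. Metric position: strong.
A prepared dissonance that resolves upward by step — a retardation. (The same figure resolving downward would be a suspension.)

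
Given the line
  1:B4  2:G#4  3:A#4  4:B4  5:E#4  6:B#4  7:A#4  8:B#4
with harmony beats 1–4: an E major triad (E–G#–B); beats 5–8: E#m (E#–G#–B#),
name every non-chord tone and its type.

A#4 (beat 3) — passing tone; A#4 (beat 7) — neighbor tone.

The harmony at that moment is E major triad (E, G#, B); A#4 is not a chord tone.
It is approached by step up from G#4 and left by step up to B4.
Step in, step out in the same direction — a passing tone.
The harmony at that moment is E# minor triad (E#, G#, B#); A#4 is not a chord tone.
It is approached by step down from B#4 and left by step up to B#4.
Step away and step back to the same note — a neighbor tone (lower neighbor).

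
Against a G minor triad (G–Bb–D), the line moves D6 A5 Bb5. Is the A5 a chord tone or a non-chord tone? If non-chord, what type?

The harmony at that moment is G minor triad (G, Bb, D); A5 is not a chord tone.
It is approached by leap down from D6 and left by step up to Bb5.
Leap in, step out — an appoggiatura.

Non-chord tone — an appoggiatura.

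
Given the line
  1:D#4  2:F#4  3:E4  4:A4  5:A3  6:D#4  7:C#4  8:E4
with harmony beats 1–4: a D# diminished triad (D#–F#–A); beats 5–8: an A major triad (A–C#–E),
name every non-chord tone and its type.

E4 (beat 3) — escape tone; D#4 (beat 6) — appoggiatura.

The harmony at that moment is D# diminished triad (D#, F#, A); E4 is not a chord tone.
It is approached by step down from F#4 and left by leap up to A4.
Step in, leap out — an escape tone.
The harmony at that moment is A major triad (A, C#, E); D#4 is not a chord tone.
It is approached by leap up from A3 and left by step down to C#4.
Leap in, step out — an appoggiatura.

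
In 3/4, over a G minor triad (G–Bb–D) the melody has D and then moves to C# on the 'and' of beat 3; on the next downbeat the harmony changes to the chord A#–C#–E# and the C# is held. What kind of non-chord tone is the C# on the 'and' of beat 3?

Anticipation.

The harmony at that moment is G minor triad (G, Bb, D); C# is not a chord tone.
It is approached by step down from D and then sustained as the same pitch into the next harmony.
Arriving early and becoming a chord tone when the harmony changes — an anticipation.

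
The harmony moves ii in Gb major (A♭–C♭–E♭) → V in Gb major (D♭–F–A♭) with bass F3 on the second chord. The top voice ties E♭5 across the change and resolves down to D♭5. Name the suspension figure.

7–6 suspension.

At the second chord the bass is F3. The suspended E♭5 lies a seventh above the bass; after resolving down by step to D♭5, the interval above the bass becomes a sixth.
Suspension figures are named by those two intervals: 7–6.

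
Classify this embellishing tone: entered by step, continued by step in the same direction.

Approach: by step. Departure: by step, continuing in the same direction.
Stepwise on both sides with no change of direction means the note fills in the space between two different chord tones — a passing tone. (Had it turned back to its starting note it would be a neighbor tone instead.)

Passing tone.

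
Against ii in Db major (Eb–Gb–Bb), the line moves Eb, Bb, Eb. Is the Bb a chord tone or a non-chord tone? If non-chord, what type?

Eb minor triad contains Eb, Gb, Bb; Bb is the fifth, so it is a chord tone.

Chord tone (the fifth of Eb minor triad).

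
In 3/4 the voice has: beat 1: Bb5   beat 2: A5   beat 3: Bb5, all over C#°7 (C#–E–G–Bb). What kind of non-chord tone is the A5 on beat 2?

Lower neighbor tone.

The harmony at that moment is C# diminished seventh chord (C#, E, G, Bb); A5 is not a chord tone.
It is approached by step down from Bb5 and left by step up to Bb5.
Step away and step back to the same note — a neighbor tone (lower neighbor).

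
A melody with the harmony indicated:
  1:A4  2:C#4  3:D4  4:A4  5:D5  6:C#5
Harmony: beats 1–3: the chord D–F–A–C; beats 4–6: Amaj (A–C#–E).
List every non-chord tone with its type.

The harmony at that moment is D minor seventh chord (D, F, A, C); C#4 is not a chord tone.
It is approached by leap down from A4 and left by step up to D4.
Leap in, step out — an appoggiatura.
The harmony at that moment is A major triad (A, C#, E); D5 is not a chord tone.
It is approached by leap up from A4 and left by step down to C#5.
Leap in, step out — an appoggiatura.

C#4 (beat 2) — appoggiatura; D5 (beat 5) — appoggiatura.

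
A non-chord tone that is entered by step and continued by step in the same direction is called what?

Passing tone.

Approach: by step. Departure: by step, continuing in the same direction.
Stepwise on both sides with no change of direction means the note fills in the space between two different chord tones — a passing tone. (Had it turned back to its starting note it would be a neighbor tone instead.)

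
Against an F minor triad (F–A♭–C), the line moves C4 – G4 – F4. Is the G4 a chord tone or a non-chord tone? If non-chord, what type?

Non-chord tone — an appoggiatura.

The harmony at that moment is F minor triad (F, A♭, C); G4 is not a chord tone.
It is approached by leap up from C4 and left by step down to F4.
Leap in, step out — an appoggiatura.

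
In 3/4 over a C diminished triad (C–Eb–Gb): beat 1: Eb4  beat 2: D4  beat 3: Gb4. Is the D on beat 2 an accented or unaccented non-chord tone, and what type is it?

The harmony at that moment is C diminished triad (C, Eb, Gb); D4 is not a chord tone.
It is approached by step down from Eb4 and left by leap up to Gb4.
Step in, leap out — an escape tone.
It falls on a weak beat, so it is unaccented.

Unaccented escape tone.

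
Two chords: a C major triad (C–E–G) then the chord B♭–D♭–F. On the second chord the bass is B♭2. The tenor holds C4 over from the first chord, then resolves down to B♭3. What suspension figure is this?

9–8 suspension.

At the second chord the bass is B♭2. The suspended C4 lies a ninth above the bass; after resolving down by step to B♭3, the interval above the bass becomes an octave.
Suspension figures are named by those two intervals: 9–8.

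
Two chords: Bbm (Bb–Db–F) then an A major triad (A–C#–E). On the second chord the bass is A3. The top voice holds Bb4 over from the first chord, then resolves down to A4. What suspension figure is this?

At the second chord the bass is A3. The suspended Bb4 lies a ninth above the bass; after resolving down by step to A4, the interval above the bass becomes an octave.
Suspension figures are named by those two intervals: 9–8.

9–8 suspension.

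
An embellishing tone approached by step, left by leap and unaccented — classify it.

Approach: by step. Departure: by leap. Metric position: weak.
Step in, leap out, from a weak position — an escape tone (échappée). (It is the mirror image of the appoggiatura, which leaps in and steps out on a strong beat.)

Escape tone.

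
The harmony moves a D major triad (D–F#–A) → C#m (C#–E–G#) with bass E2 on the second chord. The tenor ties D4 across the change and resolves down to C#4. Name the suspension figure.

7–6 suspension.

At the second chord the bass is E2. The suspended D4 lies a seventh above the bass; after resolving down by step to C#4, the interval above the bass becomes a sixth.
Suspension figures are named by those two intervals: 7–6.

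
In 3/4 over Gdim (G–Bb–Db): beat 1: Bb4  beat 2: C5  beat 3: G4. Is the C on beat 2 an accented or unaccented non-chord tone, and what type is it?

The harmony at that moment is G diminished triad (G, Bb, Db); C5 is not a chord tone.
It is approached by step up from Bb4 and left by leap down to G4.
Step in, leap out — an escape tone.
It falls on a weak beat, so it is unaccented.

Unaccented escape tone.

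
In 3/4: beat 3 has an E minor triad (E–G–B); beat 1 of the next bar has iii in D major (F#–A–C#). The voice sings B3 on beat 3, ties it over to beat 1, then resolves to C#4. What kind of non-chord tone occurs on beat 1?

The harmony at that moment is F# minor triad (F#, A, C#); B3 is not a chord tone.
It is held over (the same pitch as the preceding B3) and left by step up to C#4.
Held over from the previous chord and resolving up by step — a retardation.

Retardation.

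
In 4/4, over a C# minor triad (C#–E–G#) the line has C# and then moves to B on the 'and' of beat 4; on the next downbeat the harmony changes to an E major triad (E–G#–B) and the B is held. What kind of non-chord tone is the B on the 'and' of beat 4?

Anticipation.

The harmony at that moment is C# minor triad (C#, E, G#); B is not a chord tone.
It is approached by step down from C# and then sustained as the same pitch into the next harmony.
Arriving early and becoming a chord tone when the harmony changes — an anticipation.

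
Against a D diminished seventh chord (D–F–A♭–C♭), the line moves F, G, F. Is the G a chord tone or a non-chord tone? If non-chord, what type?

The harmony at that moment is D diminished seventh chord (D, F, A♭, C♭); G is not a chord tone.
It is approached by step up from F and left by step down to F.
Step away and step back to the same note — a neighbor tone (upper neighbor).

Non-chord tone — a neighbor tone.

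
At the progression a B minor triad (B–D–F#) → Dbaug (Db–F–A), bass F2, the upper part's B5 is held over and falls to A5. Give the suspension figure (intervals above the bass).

At the second chord the bass is F2. The suspended B5 lies a fourth above the bass; after resolving down by step to A5, the interval above the bass becomes a third.
Suspension figures are named by those two intervals: 4–3.

4–3 suspension.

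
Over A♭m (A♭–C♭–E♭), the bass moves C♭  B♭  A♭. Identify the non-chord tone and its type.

B♭ is a passing tone.

The harmony at that moment is A♭ minor triad (A♭, C♭, E♭); B♭ is not a chord tone.
It is approached by step down from C♭ and left by step down to A♭.
Step in, step out in the same direction — a passing tone.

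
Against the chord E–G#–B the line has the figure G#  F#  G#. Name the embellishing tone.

F# is a neighbor tone.

The harmony at that moment is E major triad (E, G#, B); F# is not a chord tone.
It is approached by step down from G# and left by step up to G#.
Step away and step back to the same note — a neighbor tone (lower neighbor).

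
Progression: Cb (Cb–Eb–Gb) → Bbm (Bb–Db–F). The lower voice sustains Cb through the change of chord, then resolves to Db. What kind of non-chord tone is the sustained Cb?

The harmony at that moment is Bb minor triad (Bb, Db, F); Cb is not a chord tone.
It is held over (the same pitch as the preceding Cb) and left by step up to Db.
Held over from the previous chord and resolving up by step — a retardation.

Cb is a retardation.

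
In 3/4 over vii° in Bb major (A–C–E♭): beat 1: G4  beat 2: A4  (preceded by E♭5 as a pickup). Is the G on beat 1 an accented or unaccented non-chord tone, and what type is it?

Accented appoggiatura.

The harmony at that moment is A diminished triad (A, C, E♭); G4 is not a chord tone.
It is approached by leap down from E♭5 and left by step up to A4.
Leap in, step out — an appoggiatura.
It falls on the downbeat, so it is accented.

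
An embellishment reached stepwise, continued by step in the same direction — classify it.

Passing tone.

Approach: by step. Departure: by step, continuing in the same direction.
Stepwise on both sides with no change of direction means the note fills in the space between two different chord tones — a passing tone. (Had it turned back to its starting note it would be a neighbor tone instead.)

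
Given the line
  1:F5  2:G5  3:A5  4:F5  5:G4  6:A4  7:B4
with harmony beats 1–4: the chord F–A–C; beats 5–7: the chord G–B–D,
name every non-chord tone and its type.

The harmony at that moment is F major triad (F, A, C); G5 is not a chord tone.
It is approached by step up from F5 and left by step up to A5.
Step in, step out in the same direction — a passing tone.
The harmony at that moment is G major triad (G, B, D); A4 is not a chord tone.
It is approached by step up from G4 and left by step up to B4.
Step in, step out in the same direction — a passing tone.

G5 (beat 2) — passing tone; A4 (beat 6) — passing tone.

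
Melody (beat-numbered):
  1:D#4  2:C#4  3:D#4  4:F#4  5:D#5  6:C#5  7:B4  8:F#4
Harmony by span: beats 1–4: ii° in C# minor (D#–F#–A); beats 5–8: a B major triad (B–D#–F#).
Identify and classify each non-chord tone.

The harmony at that moment is D# diminished triad (D#, F#, A); C#4 is not a chord tone.
It is approached by step down from D#4 and left by step up to D#4.
Step away and step back to the same note — a neighbor tone (lower neighbor).
The harmony at that moment is B major triad (B, D#, F#); C#5 is not a chord tone.
It is approached by step down from D#5 and left by step down to B4.
Step in, step out in the same direction — a passing tone.

C#4 (beat 2) — neighbor tone; C#5 (beat 6) — passing tone.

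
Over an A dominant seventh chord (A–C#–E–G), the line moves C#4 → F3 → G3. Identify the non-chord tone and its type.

The harmony at that moment is A dominant seventh chord (A, C#, E, G); F3 is not a chord tone.
It is approached by leap down from C#4 and left by step up to G3.
Leap in, step out — an appoggiatura.

F3 is an appoggiatura.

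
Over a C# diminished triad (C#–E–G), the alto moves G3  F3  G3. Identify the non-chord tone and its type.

F3 is a neighbor tone.

The harmony at that moment is C# diminished triad (C#, E, G); F3 is not a chord tone.
It is approached by step down from G3 and left by step up to G3.
Step away and step back to the same note — a neighbor tone (lower neighbor).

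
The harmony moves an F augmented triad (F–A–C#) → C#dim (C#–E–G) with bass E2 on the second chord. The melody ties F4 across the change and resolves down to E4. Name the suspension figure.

9–8 suspension.

At the second chord the bass is E2. The suspended F4 lies a ninth above the bass; after resolving down by step to E4, the interval above the bass becomes an octave.
Suspension figures are named by those two intervals: 9–8.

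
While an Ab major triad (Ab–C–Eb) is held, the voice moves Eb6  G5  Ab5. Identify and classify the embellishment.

The harmony at that moment is Ab major triad (Ab, C, Eb); G5 is not a chord tone.
It is approached by leap down from Eb6 and left by step up to Ab5.
Leap in, step out — an appoggiatura.

G5 is an appoggiatura.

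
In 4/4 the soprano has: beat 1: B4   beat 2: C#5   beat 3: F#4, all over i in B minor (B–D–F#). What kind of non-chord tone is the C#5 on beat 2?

Escape tone.

The harmony at that moment is B minor triad (B, D, F#); C#5 is not a chord tone.
It is approached by step up from B4 and left by leap down to F#4.
Step in, leap out, on a weak beat — an escape tone.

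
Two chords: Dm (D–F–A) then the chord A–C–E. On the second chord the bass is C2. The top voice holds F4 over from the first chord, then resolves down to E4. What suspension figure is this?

At the second chord the bass is C2. The suspended F4 lies a fourth above the bass; after resolving down by step to E4, the interval above the bass becomes a third.
Suspension figures are named by those two intervals: 4–3.

4–3 suspension.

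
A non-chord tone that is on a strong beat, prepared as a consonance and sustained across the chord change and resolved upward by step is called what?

Approach: by preparation — the pitch is first a chord tone, then held (tied or repeated) while the harmony changes under it. Departure: up by step. Metric position: strong.
A prepared dissonance that resolves upward by step — a retardation. (The same figure resolving downward would be a suspension.)

Retardation.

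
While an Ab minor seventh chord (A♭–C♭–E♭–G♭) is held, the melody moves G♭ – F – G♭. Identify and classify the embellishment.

F is a neighbor tone.

The harmony at that moment is A♭ minor seventh chord (A♭, C♭, E♭, G♭); F is not a chord tone.
It is approached by step down from G♭ and left by step up to G♭.
Step away and step back to the same note — a neighbor tone (lower neighbor).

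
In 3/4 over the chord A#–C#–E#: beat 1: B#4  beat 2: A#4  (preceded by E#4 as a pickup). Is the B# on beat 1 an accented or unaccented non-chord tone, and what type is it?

Accented appoggiatura.

The harmony at that moment is A# minor triad (A#, C#, E#); B#4 is not a chord tone.
It is approached by leap up from E#4 and left by step down to A#4.
Leap in, step out — an appoggiatura.
It falls on the downbeat, so it is accented.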